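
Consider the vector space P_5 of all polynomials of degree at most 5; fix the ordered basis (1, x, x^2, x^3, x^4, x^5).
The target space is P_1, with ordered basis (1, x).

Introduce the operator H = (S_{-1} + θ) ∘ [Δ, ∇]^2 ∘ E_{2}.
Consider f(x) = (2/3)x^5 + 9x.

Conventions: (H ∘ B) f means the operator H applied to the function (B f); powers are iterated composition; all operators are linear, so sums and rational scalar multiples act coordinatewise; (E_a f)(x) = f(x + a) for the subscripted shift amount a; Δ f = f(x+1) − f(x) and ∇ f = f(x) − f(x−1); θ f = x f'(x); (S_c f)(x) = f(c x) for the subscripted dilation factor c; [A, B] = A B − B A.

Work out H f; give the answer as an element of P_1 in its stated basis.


E_{2} f = (2/3)x^5 + (20/3)x^4 + (80/3)x^3 + (160/3)x^2 + (187/3)x + 118/3
∇ E_{2} f = (10/3)x^4 + 20x^3 + (140/3)x^2 + 50x + 89/3
Δ ∇ E_{2} f = (40/3)x^3 + 80x^2 + (500/3)x + 120
Δ E_{2} f = (10/3)x^4 + (100/3)x^3 + (380/3)x^2 + (650/3)x + 449/3
∇ Δ E_{2} f = (40/3)x^3 + 80x^2 + (500/3)x + 120
[Δ, ∇] E_{2} f = 0
∇ [Δ, ∇] E_{2} f = 0
Δ ∇ [Δ, ∇] E_{2} f = 0
Δ [Δ, ∇] E_{2} f = 0
∇ Δ [Δ, ∇] E_{2} f = 0
[Δ, ∇] [Δ, ∇] E_{2} f = 0
S_{-1} [Δ, ∇]^2 E_{2} f = 0
θ [Δ, ∇]^2 E_{2} f = 0
(S_{-1} + θ) [Δ, ∇]^2 E_{2} f = 0

g(x) = 0


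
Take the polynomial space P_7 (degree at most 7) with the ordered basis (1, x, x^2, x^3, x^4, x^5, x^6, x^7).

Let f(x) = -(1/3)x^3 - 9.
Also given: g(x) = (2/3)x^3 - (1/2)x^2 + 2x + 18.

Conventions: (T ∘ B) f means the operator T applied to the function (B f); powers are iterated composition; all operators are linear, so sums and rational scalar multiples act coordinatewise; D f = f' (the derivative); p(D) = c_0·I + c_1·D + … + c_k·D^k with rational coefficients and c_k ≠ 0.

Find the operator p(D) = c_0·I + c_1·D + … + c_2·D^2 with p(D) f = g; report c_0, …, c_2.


D^0 f = -(1/3)x^3 - 9
D^1 f = -x^2
D^2 f = -2x
matching coefficients of g against c_0 f + c_1 Df + … from the top degree down determines the c_i
solution: c_0 = -2, c_1 = 1/2, c_2 = -1

c_0 = -2, c_1 = 1/2, c_2 = -1


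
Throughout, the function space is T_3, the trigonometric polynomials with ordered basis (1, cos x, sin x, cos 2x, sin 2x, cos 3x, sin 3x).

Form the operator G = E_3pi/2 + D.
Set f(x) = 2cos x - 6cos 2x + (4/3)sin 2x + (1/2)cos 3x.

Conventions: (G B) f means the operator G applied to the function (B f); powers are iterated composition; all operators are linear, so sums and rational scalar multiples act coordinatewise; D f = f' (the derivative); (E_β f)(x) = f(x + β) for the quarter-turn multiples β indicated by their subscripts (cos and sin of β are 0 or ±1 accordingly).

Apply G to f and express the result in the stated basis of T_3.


g(x) = (26/3)cos 2x + (32/3)sin 2x - 2sin 3x

E_3pi/2 f = 2sin x + 6cos 2x - (4/3)sin 2x - (1/2)sin 3x
D f = -2sin x + (8/3)cos 2x + 12sin 2x - (3/2)sin 3x
(E_3pi/2 + D) f = (26/3)cos 2x + (32/3)sin 2x - 2sin 3x


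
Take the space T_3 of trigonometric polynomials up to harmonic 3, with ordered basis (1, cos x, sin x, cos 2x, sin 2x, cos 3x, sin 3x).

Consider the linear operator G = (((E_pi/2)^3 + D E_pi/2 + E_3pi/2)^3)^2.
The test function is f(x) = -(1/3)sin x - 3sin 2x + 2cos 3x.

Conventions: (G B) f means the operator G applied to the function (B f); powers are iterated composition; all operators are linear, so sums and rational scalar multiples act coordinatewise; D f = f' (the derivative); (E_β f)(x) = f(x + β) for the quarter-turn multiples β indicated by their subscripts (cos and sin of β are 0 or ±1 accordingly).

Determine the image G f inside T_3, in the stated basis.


g(x) = -(44/3)cos x - 39sin x + 1536cos 2x - 4070cos 3x + 1656sin 3x

E_pi/2 f = -(1/3)cos x + 3sin 2x + 2sin 3x
E_pi/2 E_pi/2 f = (1/3)sin x - 3sin 2x - 2cos 3x
E_pi/2 E_pi/2 E_pi/2 f = (1/3)cos x + 3sin 2x - 2sin 3x
E_pi/2 f = -(1/3)cos x + 3sin 2x + 2sin 3x
D E_pi/2 f = (1/3)sin x + 6cos 2x + 6cos 3x
E_3pi/2 f = (1/3)cos x + 3sin 2x - 2sin 3x
((E_pi/2)^3 + D E_pi/2 + E_3pi/2) f = (2/3)cos x + (1/3)sin x + 6cos 2x + 6sin 2x + 6cos 3x - 4sin 3x
E_pi/2 ((E_pi/2)^3 + D E_pi/2 + E_3pi/2) f = (1/3)cos x - (2/3)sin x - 6cos 2x - 6sin 2x + 4cos 3x + 6sin 3x
E_pi/2 E_pi/2 ((E_pi/2)^3 + D E_pi/2 + E_3pi/2) f = -(2/3)cos x - (1/3)sin x + 6cos 2x + 6sin 2x - 6cos 3x + 4sin 3x
E_pi/2 E_pi/2 E_pi/2 ((E_pi/2)^3 + D E_pi/2 + E_3pi/2) f = -(1/3)cos x + (2/3)sin x - 6cos 2x - 6sin 2x - 4cos 3x - 6sin 3x
E_pi/2 ((E_pi/2)^3 + D E_pi/2 + E_3pi/2) f = (1/3)cos x - (2/3)sin x - 6cos 2x - 6sin 2x + 4cos 3x + 6sin 3x
D E_pi/2 ((E_pi/2)^3 + D E_pi/2 + E_3pi/2) f = -(2/3)cos x - (1/3)sin x - 12cos 2x + 12sin 2x + 18cos 3x - 12sin 3x
E_3pi/2 ((E_pi/2)^3 + D E_pi/2 + E_3pi/2) f = -(1/3)cos x + (2/3)sin x - 6cos 2x - 6sin 2x - 4cos 3x - 6sin 3x
((E_pi/2)^3 + D E_pi/2 + E_3pi/2) ((E_pi/2)^3 + D E_pi/2 + E_3pi/2) f = -(4/3)cos x + sin x - 24cos 2x + 10cos 3x - 24sin 3x
E_pi/2 ((E_pi/2)^3 + D E_pi/2 + E_3pi/2) ((E_pi/2)^3 + D E_pi/2 + E_3pi/2) f = cos x + (4/3)sin x + 24cos 2x + 24cos 3x + 10sin 3x
E_pi/2 E_pi/2 ((E_pi/2)^3 + D E_pi/2 + E_3pi/2) ((E_pi/2)^3 + D E_pi/2 + E_3pi/2) f = (4/3)cos x - sin x - 24cos 2x - 10cos 3x + 24sin 3x
E_pi/2 E_pi/2 E_pi/2 ((E_pi/2)^3 + D E_pi/2 + E_3pi/2) ((E_pi/2)^3 + D E_pi/2 + E_3pi/2) f = -cos x - (4/3)sin x + 24cos 2x - 24cos 3x - 10sin 3x
E_pi/2 ((E_pi/2)^3 + D E_pi/2 + E_3pi/2) ((E_pi/2)^3 + D E_pi/2 + E_3pi/2) f = cos x + (4/3)sin x + 24cos 2x + 24cos 3x + 10sin 3x
D E_pi/2 ((E_pi/2)^3 + D E_pi/2 + E_3pi/2) ((E_pi/2)^3 + D E_pi/2 + E_3pi/2) f = (4/3)cos x - sin x - 48sin 2x + 30cos 3x - 72sin 3x
E_3pi/2 ((E_pi/2)^3 + D E_pi/2 + E_3pi/2) ((E_pi/2)^3 + D E_pi/2 + E_3pi/2) f = -cos x - (4/3)sin x + 24cos 2x - 24cos 3x - 10sin 3x
((E_pi/2)^3 + D E_pi/2 + E_3pi/2) ((E_pi/2)^3 + D E_pi/2 + E_3pi/2) ((E_pi/2)^3 + D E_pi/2 + E_3pi/2) f = -(2/3)cos x - (11/3)sin x + 48cos 2x - 48sin 2x - 18cos 3x - 92sin 3x
E_pi/2 ((E_pi/2)^3 + D E_pi/2 + E_3pi/2)^3 f = -(11/3)cos x + (2/3)sin x - 48cos 2x + 48sin 2x + 92cos 3x - 18sin 3x
E_pi/2 E_pi/2 ((E_pi/2)^3 + D E_pi/2 + E_3pi/2)^3 f = (2/3)cos x + (11/3)sin x + 48cos 2x - 48sin 2x + 18cos 3x + 92sin 3x
E_pi/2 E_pi/2 E_pi/2 ((E_pi/2)^3 + D E_pi/2 + E_3pi/2)^3 f = (11/3)cos x - (2/3)sin x - 48cos 2x + 48sin 2x - 92cos 3x + 18sin 3x
E_pi/2 ((E_pi/2)^3 + D E_pi/2 + E_3pi/2)^3 f = -(11/3)cos x + (2/3)sin x - 48cos 2x + 48sin 2x + 92cos 3x - 18sin 3x
D E_pi/2 ((E_pi/2)^3 + D E_pi/2 + E_3pi/2)^3 f = (2/3)cos x + (11/3)sin x + 96cos 2x + 96sin 2x - 54cos 3x - 276sin 3x
E_3pi/2 ((E_pi/2)^3 + D E_pi/2 + E_3pi/2)^3 f = (11/3)cos x - (2/3)sin x - 48cos 2x + 48sin 2x - 92cos 3x + 18sin 3x
((E_pi/2)^3 + D E_pi/2 + E_3pi/2) ((E_pi/2)^3 + D E_pi/2 + E_3pi/2)^3 f = 8cos x + (7/3)sin x + 192sin 2x - 238cos 3x - 240sin 3x
E_pi/2 ((E_pi/2)^3 + D E_pi/2 + E_3pi/2) ((E_pi/2)^3 + D E_pi/2 + E_3pi/2)^3 f = (7/3)cos x - 8sin x - 192sin 2x + 240cos 3x - 238sin 3x
E_pi/2 E_pi/2 ((E_pi/2)^3 + D E_pi/2 + E_3pi/2) ((E_pi/2)^3 + D E_pi/2 + E_3pi/2)^3 f = -8cos x - (7/3)sin x + 192sin 2x + 238cos 3x + 240sin 3x
E_pi/2 E_pi/2 E_pi/2 ((E_pi/2)^3 + D E_pi/2 + E_3pi/2) ((E_pi/2)^3 + D E_pi/2 + E_3pi/2)^3 f = -(7/3)cos x + 8sin x - 192sin 2x - 240cos 3x + 238sin 3x
E_pi/2 ((E_pi/2)^3 + D E_pi/2 + E_3pi/2) ((E_pi/2)^3 + D E_pi/2 + E_3pi/2)^3 f = (7/3)cos x - 8sin x - 192sin 2x + 240cos 3x - 238sin 3x
D E_pi/2 ((E_pi/2)^3 + D E_pi/2 + E_3pi/2) ((E_pi/2)^3 + D E_pi/2 + E_3pi/2)^3 f = -8cos x - (7/3)sin x - 384cos 2x - 714cos 3x - 720sin 3x
E_3pi/2 ((E_pi/2)^3 + D E_pi/2 + E_3pi/2) ((E_pi/2)^3 + D E_pi/2 + E_3pi/2)^3 f = -(7/3)cos x + 8sin x - 192sin 2x - 240cos 3x + 238sin 3x
((E_pi/2)^3 + D E_pi/2 + E_3pi/2) ((E_pi/2)^3 + D E_pi/2 + E_3pi/2) ((E_pi/2)^3 + D E_pi/2 + E_3pi/2)^3 f = -(38/3)cos x + (41/3)sin x - 384cos 2x - 384sin 2x - 1194cos 3x - 244sin 3x
E_pi/2 ((E_pi/2)^3 + D E_pi/2 + E_3pi/2) ((E_pi/2)^3 + D E_pi/2 + E_3pi/2) ((E_pi/2)^3 + D E_pi/2 + E_3pi/2)^3 f = (41/3)cos x + (38/3)sin x + 384cos 2x + 384sin 2x + 244cos 3x - 1194sin 3x
E_pi/2 E_pi/2 ((E_pi/2)^3 + D E_pi/2 + E_3pi/2) ((E_pi/2)^3 + D E_pi/2 + E_3pi/2) ((E_pi/2)^3 + D E_pi/2 + E_3pi/2)^3 f = (38/3)cos x - (41/3)sin x - 384cos 2x - 384sin 2x + 1194cos 3x + 244sin 3x
E_pi/2 E_pi/2 E_pi/2 ((E_pi/2)^3 + D E_pi/2 + E_3pi/2) ((E_pi/2)^3 + D E_pi/2 + E_3pi/2) ((E_pi/2)^3 + D E_pi/2 + E_3pi/2)^3 f = -(41/3)cos x - (38/3)sin x + 384cos 2x + 384sin 2x - 244cos 3x + 1194sin 3x
E_pi/2 ((E_pi/2)^3 + D E_pi/2 + E_3pi/2) ((E_pi/2)^3 + D E_pi/2 + E_3pi/2) ((E_pi/2)^3 + D E_pi/2 + E_3pi/2)^3 f = (41/3)cos x + (38/3)sin x + 384cos 2x + 384sin 2x + 244cos 3x - 1194sin 3x
D E_pi/2 ((E_pi/2)^3 + D E_pi/2 + E_3pi/2) ((E_pi/2)^3 + D E_pi/2 + E_3pi/2) ((E_pi/2)^3 + D E_pi/2 + E_3pi/2)^3 f = (38/3)cos x - (41/3)sin x + 768cos 2x - 768sin 2x - 3582cos 3x - 732sin 3x
E_3pi/2 ((E_pi/2)^3 + D E_pi/2 + E_3pi/2) ((E_pi/2)^3 + D E_pi/2 + E_3pi/2) ((E_pi/2)^3 + D E_pi/2 + E_3pi/2)^3 f = -(41/3)cos x - (38/3)sin x + 384cos 2x + 384sin 2x - 244cos 3x + 1194sin 3x
((E_pi/2)^3 + D E_pi/2 + E_3pi/2) ((E_pi/2)^3 + D E_pi/2 + E_3pi/2) ((E_pi/2)^3 + D E_pi/2 + E_3pi/2) ((E_pi/2)^3 + D E_pi/2 + E_3pi/2)^3 f = -(44/3)cos x - 39sin x + 1536cos 2x - 4070cos 3x + 1656sin 3x


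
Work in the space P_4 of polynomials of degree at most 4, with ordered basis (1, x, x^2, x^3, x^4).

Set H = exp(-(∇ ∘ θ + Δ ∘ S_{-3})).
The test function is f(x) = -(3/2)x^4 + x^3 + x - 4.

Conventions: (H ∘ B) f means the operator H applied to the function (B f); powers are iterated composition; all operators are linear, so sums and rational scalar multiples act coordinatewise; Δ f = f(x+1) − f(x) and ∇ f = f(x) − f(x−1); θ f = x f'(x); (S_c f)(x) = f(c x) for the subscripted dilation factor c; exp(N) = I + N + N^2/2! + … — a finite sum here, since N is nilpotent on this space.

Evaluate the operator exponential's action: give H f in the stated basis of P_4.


order-1 term: 510x^3 + 765x^2 + 600x + 283/2
order-2 term: 18360x^2 + 14535x + 8085/2
order-3 term: -134640x - 33150
order-4 term: -67320
the series for exp(-(∇ ∘ θ + Δ ∘ S_{-3})) f terminates at order 4
exp(-(∇ ∘ θ + Δ ∘ S_{-3})) f = -(3/2)x^4 + 511x^3 + 19125x^2 - 119504x - 96290

the image equals g(x) = -(3/2)x^4 + 511x^3 + 19125x^2 - 119504x - 96290


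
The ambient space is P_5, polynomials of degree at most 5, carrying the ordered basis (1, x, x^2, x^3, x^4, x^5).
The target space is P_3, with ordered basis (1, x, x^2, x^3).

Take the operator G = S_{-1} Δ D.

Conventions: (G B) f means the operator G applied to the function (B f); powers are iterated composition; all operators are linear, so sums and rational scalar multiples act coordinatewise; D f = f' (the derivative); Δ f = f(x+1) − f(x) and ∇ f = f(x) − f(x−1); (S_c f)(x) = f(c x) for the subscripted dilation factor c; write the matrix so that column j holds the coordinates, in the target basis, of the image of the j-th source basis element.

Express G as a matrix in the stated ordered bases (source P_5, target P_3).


the matrix is [[0, 0, 2, 3, 4, 5]; [0, 0, 0, -6, -12, -20]; [0, 0, 0, 0, 12, 30]; [0, 0, 0, 0, 0, -20]] (rows listed top to bottom)

image of 1: 0
image of x: 0
image of x^2: 2
image of x^3: -6x + 3
image of x^4: 12x^2 - 12x + 4
image of x^5: -20x^3 + 30x^2 - 20x + 5
each image's coordinates form column j of the matrix


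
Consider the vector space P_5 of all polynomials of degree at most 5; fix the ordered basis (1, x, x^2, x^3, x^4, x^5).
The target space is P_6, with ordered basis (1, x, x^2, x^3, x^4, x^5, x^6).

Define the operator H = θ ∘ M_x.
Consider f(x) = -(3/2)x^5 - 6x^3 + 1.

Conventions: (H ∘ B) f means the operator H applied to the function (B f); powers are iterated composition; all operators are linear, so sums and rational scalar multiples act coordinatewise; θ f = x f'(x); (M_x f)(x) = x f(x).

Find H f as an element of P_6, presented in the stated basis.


the image equals g(x) = -9x^6 - 24x^4 + x

M_x f = -(3/2)x^6 - 6x^4 + x
θ M_x f = -9x^6 - 24x^4 + x


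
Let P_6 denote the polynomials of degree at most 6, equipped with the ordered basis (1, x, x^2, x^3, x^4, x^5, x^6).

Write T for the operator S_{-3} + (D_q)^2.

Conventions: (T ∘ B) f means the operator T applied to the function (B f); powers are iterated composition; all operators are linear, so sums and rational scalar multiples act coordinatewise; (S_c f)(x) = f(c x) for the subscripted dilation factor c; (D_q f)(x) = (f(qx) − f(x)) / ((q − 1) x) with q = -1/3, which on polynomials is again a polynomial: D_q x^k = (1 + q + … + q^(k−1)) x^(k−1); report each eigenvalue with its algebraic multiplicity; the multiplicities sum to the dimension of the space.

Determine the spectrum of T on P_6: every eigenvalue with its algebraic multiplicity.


λ = -243 (multiplicity 1), λ = -27 (multiplicity 1), λ = -3 (multiplicity 1), λ = 1 (multiplicity 1), λ = 9 (multiplicity 1), λ = 81 (multiplicity 1), λ = 729 (multiplicity 1)

image of 1: 1
image of x: -3x
image of x^2: 9x^2 + 2/3
image of x^3: -27x^3 + (14/27)x
image of x^4: 81x^4 + (140/243)x^2
image of x^5: -243x^5 + (1220/2187)x^3
image of x^6: 729x^6 + (11102/19683)x^4
the matrix is upper triangular; its diagonal is (1, -3, 9, -27, 81, -243, 729)
for a triangular matrix the eigenvalues are the diagonal entries, with algebraic multiplicity their repetition count


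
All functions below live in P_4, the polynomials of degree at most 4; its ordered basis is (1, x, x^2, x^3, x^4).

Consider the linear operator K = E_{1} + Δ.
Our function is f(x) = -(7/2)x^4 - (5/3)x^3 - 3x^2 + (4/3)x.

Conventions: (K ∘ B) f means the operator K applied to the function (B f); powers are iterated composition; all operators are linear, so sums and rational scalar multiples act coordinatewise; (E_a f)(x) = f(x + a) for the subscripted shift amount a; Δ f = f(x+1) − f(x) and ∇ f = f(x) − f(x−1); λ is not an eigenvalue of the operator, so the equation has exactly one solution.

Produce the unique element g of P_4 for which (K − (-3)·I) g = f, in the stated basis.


write g with unknown coordinates in the stated basis and equate coefficients in (K − (-3)·I) g = f
solving from the highest basis element down gives g = -(7/8)x^4 + (4/3)x^3 - (1/8)x^2 + (5/24)x - 13/48
check: K g = -(7/8)x^4 - (17/3)x^3 - (21/8)x^2 + (17/24)x + 13/16
so K g − (-3)·g = -(7/2)x^4 - (5/3)x^3 - 3x^2 + (4/3)x = f ✓

the image equals g(x) = -(7/8)x^4 + (4/3)x^3 - (1/8)x^2 + (5/24)x - 13/48


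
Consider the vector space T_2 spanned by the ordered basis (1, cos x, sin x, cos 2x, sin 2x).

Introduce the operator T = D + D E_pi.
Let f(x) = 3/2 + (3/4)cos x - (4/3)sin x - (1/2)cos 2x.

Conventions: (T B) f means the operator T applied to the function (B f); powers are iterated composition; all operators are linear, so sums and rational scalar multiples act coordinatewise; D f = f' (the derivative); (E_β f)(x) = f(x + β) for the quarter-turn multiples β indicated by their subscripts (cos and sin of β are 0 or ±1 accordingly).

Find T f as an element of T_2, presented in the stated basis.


the result is g(x) = 2sin 2x

D f = -(4/3)cos x - (3/4)sin x + sin 2x
E_pi f = 3/2 - (3/4)cos x + (4/3)sin x - (1/2)cos 2x
D E_pi f = (4/3)cos x + (3/4)sin x + sin 2x
(D + D E_pi) f = 2sin 2x


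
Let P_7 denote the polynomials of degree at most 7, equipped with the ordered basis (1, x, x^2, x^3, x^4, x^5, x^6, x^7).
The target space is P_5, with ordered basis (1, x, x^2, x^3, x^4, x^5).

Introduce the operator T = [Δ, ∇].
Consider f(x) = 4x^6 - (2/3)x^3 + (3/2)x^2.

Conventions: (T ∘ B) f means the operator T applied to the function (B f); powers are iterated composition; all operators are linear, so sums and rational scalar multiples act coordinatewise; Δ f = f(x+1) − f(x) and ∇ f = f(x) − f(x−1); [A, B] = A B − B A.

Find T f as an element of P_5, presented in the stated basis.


the image equals g(x) = 0

∇ f = 24x^5 - 60x^4 + 80x^3 - 62x^2 + 29x - 37/6
Δ ∇ f = 120x^4 + 120x^2 - 4x + 11
Δ f = 24x^5 + 60x^4 + 80x^3 + 58x^2 + 25x + 29/6
∇ Δ f = 120x^4 + 120x^2 - 4x + 11
[Δ, ∇] f = 0


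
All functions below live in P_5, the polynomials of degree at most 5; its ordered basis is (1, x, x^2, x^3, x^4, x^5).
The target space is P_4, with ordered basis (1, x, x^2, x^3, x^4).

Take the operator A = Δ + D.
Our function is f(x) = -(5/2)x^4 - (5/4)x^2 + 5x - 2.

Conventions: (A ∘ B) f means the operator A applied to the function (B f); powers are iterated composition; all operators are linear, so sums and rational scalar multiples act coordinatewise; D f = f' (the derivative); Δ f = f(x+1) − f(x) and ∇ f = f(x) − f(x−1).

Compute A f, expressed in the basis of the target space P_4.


the result is g(x) = -20x^3 - 15x^2 - 15x + 25/4

Δ f = -10x^3 - 15x^2 - (25/2)x + 5/4
D f = -10x^3 - (5/2)x + 5
(Δ + D) f = -20x^3 - 15x^2 - 15x + 25/4


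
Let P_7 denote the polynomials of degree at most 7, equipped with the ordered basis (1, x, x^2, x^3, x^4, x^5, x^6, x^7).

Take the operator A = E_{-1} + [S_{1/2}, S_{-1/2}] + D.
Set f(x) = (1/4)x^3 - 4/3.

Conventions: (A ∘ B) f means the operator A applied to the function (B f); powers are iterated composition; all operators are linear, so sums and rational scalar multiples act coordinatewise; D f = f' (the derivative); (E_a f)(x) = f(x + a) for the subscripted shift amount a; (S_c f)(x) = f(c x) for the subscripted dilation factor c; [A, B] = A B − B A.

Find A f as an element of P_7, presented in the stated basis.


E_{-1} f = (1/4)x^3 - (3/4)x^2 + (3/4)x - 19/12
S_{-1/2} f = -(1/32)x^3 - 4/3
S_{1/2} S_{-1/2} f = -(1/256)x^3 - 4/3
S_{1/2} f = (1/32)x^3 - 4/3
S_{-1/2} S_{1/2} f = -(1/256)x^3 - 4/3
[S_{1/2}, S_{-1/2}] f = 0
D f = (3/4)x^2
(E_{-1} + [S_{1/2}, S_{-1/2}] + D) f = (1/4)x^3 + (3/4)x - 19/12

the image equals g(x) = (1/4)x^3 + (3/4)x - 19/12


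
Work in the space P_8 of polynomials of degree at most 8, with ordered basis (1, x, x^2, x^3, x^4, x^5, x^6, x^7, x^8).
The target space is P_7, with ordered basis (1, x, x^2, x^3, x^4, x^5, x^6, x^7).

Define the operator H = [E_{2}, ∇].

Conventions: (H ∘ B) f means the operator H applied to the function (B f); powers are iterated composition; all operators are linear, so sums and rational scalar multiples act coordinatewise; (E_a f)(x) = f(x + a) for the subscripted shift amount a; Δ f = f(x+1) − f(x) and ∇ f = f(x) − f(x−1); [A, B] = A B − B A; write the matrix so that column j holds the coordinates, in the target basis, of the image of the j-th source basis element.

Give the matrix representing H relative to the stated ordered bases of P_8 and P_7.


image of 1: 0
image of x: 0
image of x^2: 0
image of x^3: 0
image of x^4: 0
image of x^5: 0
image of x^6: 0
image of x^7: 0
image of x^8: 0
each image's coordinates form column j of the matrix

the matrix is [[0, 0, 0, 0, 0, 0, 0, 0, 0]; [0, 0, 0, 0, 0, 0, 0, 0, 0]; [0, 0, 0, 0, 0, 0, 0, 0, 0]; [0, 0, 0, 0, 0, 0, 0, 0, 0]; [0, 0, 0, 0, 0, 0, 0, 0, 0]; [0, 0, 0, 0, 0, 0, 0, 0, 0]; [0, 0, 0, 0, 0, 0, 0, 0, 0]; [0, 0, 0, 0, 0, 0, 0, 0, 0]] (rows listed top to bottom)


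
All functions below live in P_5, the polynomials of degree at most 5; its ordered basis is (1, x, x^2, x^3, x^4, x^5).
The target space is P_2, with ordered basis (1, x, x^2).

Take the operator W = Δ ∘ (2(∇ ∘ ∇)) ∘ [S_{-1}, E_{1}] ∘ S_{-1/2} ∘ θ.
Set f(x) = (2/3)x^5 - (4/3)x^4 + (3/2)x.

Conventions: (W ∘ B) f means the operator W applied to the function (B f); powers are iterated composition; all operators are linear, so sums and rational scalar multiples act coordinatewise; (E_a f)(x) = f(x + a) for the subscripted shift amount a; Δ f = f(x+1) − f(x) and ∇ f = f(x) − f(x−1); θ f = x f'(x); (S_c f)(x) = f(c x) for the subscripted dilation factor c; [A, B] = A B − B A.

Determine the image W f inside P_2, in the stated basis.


θ f = (10/3)x^5 - (16/3)x^4 + (3/2)x
S_{-1/2} θ f = -(5/48)x^5 - (1/3)x^4 - (3/4)x
E_{1} (S_{-1/2} ∘ θ) f = -(5/48)x^5 - (41/48)x^4 - (19/8)x^3 - (73/24)x^2 - (125/48)x - 19/16
S_{-1} E_{1} (S_{-1/2} ∘ θ) f = (5/48)x^5 - (41/48)x^4 + (19/8)x^3 - (73/24)x^2 + (125/48)x - 19/16
S_{-1} (S_{-1/2} ∘ θ) f = (5/48)x^5 - (1/3)x^4 + (3/4)x
E_{1} S_{-1} (S_{-1/2} ∘ θ) f = (5/48)x^5 + (3/16)x^4 - (7/24)x^3 - (23/24)x^2 - (1/16)x + 25/48
[S_{-1}, E_{1}] (S_{-1/2} ∘ θ) f = -(25/24)x^4 + (8/3)x^3 - (25/12)x^2 + (8/3)x - 41/24
∇ ([S_{-1}, E_{1}] ∘ S_{-1/2} ∘ θ) f = -(25/6)x^3 + (57/4)x^2 - (49/3)x + 203/24
∇ ∇ ([S_{-1}, E_{1}] ∘ S_{-1/2} ∘ θ) f = -(25/2)x^2 + 41x - 139/4
(2(∇ ∘ ∇)) ([S_{-1}, E_{1}] ∘ S_{-1/2} ∘ θ) f = -25x^2 + 82x - 139/2
Δ (2(∇ ∘ ∇)) ([S_{-1}, E_{1}] ∘ S_{-1/2} ∘ θ) f = -50x + 57

g(x) = -50x + 57


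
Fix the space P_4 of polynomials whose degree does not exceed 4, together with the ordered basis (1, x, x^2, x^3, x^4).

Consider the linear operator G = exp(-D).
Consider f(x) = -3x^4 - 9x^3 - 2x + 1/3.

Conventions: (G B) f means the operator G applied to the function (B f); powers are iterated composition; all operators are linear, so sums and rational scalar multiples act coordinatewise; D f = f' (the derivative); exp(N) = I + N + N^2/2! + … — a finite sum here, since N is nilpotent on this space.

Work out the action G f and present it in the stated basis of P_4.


the result is g(x) = -3x^4 + 3x^3 + 9x^2 - 17x + 25/3

order-1 term: 12x^3 + 27x^2 + 2
order-2 term: -18x^2 - 27x
order-3 term: 12x + 9
order-4 term: -3
the series for exp(-D) f terminates at order 4
exp(-D) f = -3x^4 + 3x^3 + 9x^2 - 17x + 25/3


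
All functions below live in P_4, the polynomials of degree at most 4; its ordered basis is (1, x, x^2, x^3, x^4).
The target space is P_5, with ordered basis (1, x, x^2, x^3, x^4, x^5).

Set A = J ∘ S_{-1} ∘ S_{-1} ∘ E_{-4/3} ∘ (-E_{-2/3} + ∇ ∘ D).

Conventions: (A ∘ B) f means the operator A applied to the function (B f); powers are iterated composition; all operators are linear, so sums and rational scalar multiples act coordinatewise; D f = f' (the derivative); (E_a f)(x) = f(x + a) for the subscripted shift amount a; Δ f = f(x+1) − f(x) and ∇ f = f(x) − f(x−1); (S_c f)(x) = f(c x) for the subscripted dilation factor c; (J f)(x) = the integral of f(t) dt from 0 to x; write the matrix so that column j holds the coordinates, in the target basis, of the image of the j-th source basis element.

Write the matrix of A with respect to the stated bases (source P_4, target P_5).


image of 1: -x
image of x: -(1/2)x^2 + 2x
image of x^2: -(1/3)x^3 + 2x^2 - 2x
image of x^3: -(1/4)x^4 + 2x^3 - 3x^2 - 3x
image of x^4: -(1/5)x^5 + 2x^4 - 4x^3 - 6x^2 + (76/3)x
each image's coordinates form column j of the matrix

the matrix is [[0, 0, 0, 0, 0]; [-1, 2, -2, -3, 76/3]; [0, -1/2, 2, -3, -6]; [0, 0, -1/3, 2, -4]; [0, 0, 0, -1/4, 2]; [0, 0, 0, 0, -1/5]] (rows listed top to bottom)


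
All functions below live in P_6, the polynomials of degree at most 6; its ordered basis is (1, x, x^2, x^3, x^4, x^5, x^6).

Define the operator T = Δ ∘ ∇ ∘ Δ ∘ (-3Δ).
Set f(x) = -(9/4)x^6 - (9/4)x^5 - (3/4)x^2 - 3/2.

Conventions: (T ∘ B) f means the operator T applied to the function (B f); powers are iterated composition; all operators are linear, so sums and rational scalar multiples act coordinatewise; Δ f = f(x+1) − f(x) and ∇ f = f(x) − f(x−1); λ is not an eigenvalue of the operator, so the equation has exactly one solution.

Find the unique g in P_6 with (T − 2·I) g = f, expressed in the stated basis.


the image equals g(x) = (9/8)x^6 + (9/8)x^5 - (4857/8)x^2 - (2835/2)x - 4047/4

write g with unknown coordinates in the stated basis and equate coefficients in (T − 2·I) g = f
solving from the highest basis element down gives g = (9/8)x^6 + (9/8)x^5 - (4857/8)x^2 - (2835/2)x - 4047/4
check: T g = -1215x^2 - 2835x - 2025
so T g − 2·g = -(9/4)x^6 - (9/4)x^5 - (3/4)x^2 - 3/2 = f ✓


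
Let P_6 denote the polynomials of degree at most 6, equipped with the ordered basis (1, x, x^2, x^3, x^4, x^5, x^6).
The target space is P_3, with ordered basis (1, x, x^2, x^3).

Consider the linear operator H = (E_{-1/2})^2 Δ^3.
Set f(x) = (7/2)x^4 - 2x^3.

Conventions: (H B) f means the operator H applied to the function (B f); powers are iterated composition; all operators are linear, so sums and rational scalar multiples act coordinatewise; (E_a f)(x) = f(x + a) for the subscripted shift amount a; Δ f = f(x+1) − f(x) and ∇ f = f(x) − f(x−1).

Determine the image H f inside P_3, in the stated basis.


Δ f = 14x^3 + 15x^2 + 8x + 3/2
Δ Δ f = 42x^2 + 72x + 37
Δ Δ Δ f = 84x + 114
E_{-1/2} Δ^3 f = 84x + 72
E_{-1/2} E_{-1/2} Δ^3 f = 84x + 30

the result is g(x) = 84x + 30


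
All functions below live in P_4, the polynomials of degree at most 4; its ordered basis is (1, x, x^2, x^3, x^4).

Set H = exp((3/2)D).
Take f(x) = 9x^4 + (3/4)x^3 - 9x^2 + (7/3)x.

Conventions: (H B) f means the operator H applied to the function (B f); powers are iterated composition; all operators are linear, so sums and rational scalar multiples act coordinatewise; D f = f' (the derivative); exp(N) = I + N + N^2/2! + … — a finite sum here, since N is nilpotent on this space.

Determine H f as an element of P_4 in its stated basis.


order-1 term: 54x^3 + (27/8)x^2 - 27x + 7/2
order-2 term: (243/2)x^2 + (81/16)x - 81/4
order-3 term: (243/2)x + 81/32
order-4 term: 729/16
the series for exp((3/2)D) f terminates at order 4
exp((3/2)D) f = 9x^4 + (219/4)x^3 + (927/8)x^2 + (4891/48)x + 1003/32

the result is g(x) = 9x^4 + (219/4)x^3 + (927/8)x^2 + (4891/48)x + 1003/32


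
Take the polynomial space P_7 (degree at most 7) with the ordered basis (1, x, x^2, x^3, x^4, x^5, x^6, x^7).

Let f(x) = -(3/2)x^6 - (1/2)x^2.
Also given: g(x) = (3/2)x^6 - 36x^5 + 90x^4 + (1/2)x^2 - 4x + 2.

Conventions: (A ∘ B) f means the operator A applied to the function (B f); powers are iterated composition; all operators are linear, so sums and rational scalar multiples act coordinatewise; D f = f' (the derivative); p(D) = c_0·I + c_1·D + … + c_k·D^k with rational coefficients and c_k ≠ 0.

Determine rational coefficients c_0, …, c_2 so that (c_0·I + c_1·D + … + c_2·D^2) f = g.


D^0 f = -(3/2)x^6 - (1/2)x^2
D^1 f = -9x^5 - x
D^2 f = -45x^4 - 1
matching coefficients of g against c_0 f + c_1 Df + … from the top degree down determines the c_i
solution: c_0 = -1, c_1 = 4, c_2 = -2

p(D) = -I + 4·D − 2·D^2, i.e. c_0 = -1, c_1 = 4, c_2 = -2


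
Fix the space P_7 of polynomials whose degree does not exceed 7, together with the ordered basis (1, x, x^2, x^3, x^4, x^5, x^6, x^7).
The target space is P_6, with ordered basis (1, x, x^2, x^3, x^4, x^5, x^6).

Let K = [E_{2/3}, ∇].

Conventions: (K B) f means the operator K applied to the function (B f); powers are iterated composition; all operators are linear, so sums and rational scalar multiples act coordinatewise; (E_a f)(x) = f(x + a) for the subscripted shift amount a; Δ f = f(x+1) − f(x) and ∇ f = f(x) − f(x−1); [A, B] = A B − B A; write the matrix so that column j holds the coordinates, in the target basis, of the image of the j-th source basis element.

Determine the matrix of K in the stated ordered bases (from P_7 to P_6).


image of 1: 0
image of x: 0
image of x^2: 0
image of x^3: 0
image of x^4: 0
image of x^5: 0
image of x^6: 0
image of x^7: 0
each image's coordinates form column j of the matrix

the matrix is [[0, 0, 0, 0, 0, 0, 0, 0]; [0, 0, 0, 0, 0, 0, 0, 0]; [0, 0, 0, 0, 0, 0, 0, 0]; [0, 0, 0, 0, 0, 0, 0, 0]; [0, 0, 0, 0, 0, 0, 0, 0]; [0, 0, 0, 0, 0, 0, 0, 0]; [0, 0, 0, 0, 0, 0, 0, 0]] (rows listed top to bottom)


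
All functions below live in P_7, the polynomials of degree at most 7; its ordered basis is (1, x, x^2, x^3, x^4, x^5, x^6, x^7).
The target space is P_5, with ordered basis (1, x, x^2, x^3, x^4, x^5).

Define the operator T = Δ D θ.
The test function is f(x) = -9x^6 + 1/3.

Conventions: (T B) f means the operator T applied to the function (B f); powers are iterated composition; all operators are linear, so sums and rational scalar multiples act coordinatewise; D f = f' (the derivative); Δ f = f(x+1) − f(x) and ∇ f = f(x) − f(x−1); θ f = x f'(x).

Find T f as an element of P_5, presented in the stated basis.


θ f = -54x^6
D θ f = -324x^5
Δ D θ f = -1620x^4 - 3240x^3 - 3240x^2 - 1620x - 324

the image equals g(x) = -1620x^4 - 3240x^3 - 3240x^2 - 1620x - 324


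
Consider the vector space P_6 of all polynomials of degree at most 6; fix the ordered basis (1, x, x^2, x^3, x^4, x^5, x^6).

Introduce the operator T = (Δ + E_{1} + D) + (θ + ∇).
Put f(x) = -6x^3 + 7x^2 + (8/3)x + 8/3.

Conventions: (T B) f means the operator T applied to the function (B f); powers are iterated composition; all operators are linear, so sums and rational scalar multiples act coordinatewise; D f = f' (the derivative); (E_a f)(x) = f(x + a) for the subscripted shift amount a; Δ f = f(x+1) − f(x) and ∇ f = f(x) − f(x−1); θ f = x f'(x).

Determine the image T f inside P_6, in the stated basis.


the image equals g(x) = -24x^3 - 51x^2 + (130/3)x + 7/3

Δ f = -18x^2 - 4x + 11/3
E_{1} f = -6x^3 - 11x^2 - (4/3)x + 19/3
D f = -18x^2 + 14x + 8/3
(Δ + E_{1} + D) f = -6x^3 - 47x^2 + (26/3)x + 38/3
θ f = -18x^3 + 14x^2 + (8/3)x
∇ f = -18x^2 + 32x - 31/3
(θ + ∇) f = -18x^3 - 4x^2 + (104/3)x - 31/3
((Δ + E_{1} + D) + (θ + ∇)) f = -24x^3 - 51x^2 + (130/3)x + 7/3


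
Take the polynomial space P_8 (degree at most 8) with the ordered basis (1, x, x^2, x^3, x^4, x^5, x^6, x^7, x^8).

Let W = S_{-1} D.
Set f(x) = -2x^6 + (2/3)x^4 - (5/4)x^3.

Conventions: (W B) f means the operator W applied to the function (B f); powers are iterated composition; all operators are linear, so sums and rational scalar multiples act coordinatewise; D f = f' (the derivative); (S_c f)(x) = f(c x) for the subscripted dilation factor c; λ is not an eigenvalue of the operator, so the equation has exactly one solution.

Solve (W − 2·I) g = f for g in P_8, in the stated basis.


the result is g(x) = x^6 - 3x^5 - (47/6)x^4 + (391/24)x^3 + (391/16)x^2 - (391/16)x - 391/32

write g with unknown coordinates in the stated basis and equate coefficients in (W − 2·I) g = f
solving from the highest basis element down gives g = x^6 - 3x^5 - (47/6)x^4 + (391/24)x^3 + (391/16)x^2 - (391/16)x - 391/32
check: W g = -6x^5 - 15x^4 + (94/3)x^3 + (391/8)x^2 - (391/8)x - 391/16
so W g − 2·g = -2x^6 + (2/3)x^4 - (5/4)x^3 = f ✓


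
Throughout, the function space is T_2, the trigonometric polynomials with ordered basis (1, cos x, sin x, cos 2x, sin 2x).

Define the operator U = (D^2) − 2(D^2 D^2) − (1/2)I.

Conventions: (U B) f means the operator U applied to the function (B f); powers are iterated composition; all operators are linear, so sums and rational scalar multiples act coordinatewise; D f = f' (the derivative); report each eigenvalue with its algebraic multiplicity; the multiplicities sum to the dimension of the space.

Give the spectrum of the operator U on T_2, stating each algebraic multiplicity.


image of 1: -1/2
image of cos x: -(7/2)cos x
image of sin x: -(7/2)sin x
image of cos 2x: -(73/2)cos 2x
image of sin 2x: -(73/2)sin 2x
the matrix is diagonal; its diagonal is (-1/2, -7/2, -7/2, -73/2, -73/2)
for a triangular matrix the eigenvalues are the diagonal entries, with algebraic multiplicity their repetition count

λ = -73/2 (multiplicity 2), λ = -7/2 (multiplicity 2), λ = -1/2 (multiplicity 1)


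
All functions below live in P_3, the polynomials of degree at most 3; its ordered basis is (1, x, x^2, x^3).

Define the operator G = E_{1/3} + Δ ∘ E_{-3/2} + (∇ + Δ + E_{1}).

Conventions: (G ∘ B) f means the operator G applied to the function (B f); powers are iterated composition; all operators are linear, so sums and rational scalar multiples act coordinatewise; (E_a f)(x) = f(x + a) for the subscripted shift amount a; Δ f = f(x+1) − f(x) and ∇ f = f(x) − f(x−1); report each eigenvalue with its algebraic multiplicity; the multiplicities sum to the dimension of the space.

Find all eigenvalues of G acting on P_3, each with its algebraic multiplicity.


image of 1: 2
image of x: 2x + 13/3
image of x^2: 2x^2 + (26/3)x - 8/9
image of x^3: 2x^3 + 13x^2 - (8/3)x + 679/108
the matrix is upper triangular; its diagonal is (2, 2, 2, 2)
for a triangular matrix the eigenvalues are the diagonal entries, with algebraic multiplicity their repetition count

λ = 2 (multiplicity 4)


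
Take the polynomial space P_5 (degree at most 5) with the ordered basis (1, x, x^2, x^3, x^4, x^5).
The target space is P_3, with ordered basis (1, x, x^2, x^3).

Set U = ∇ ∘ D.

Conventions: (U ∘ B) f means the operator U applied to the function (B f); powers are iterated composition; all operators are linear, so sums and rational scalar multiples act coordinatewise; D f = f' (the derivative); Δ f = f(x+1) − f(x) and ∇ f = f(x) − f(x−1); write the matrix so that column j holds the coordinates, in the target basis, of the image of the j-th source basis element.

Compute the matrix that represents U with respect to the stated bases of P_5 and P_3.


the matrix is [[0, 0, 2, -3, 4, -5]; [0, 0, 0, 6, -12, 20]; [0, 0, 0, 0, 12, -30]; [0, 0, 0, 0, 0, 20]] (rows listed top to bottom)

image of 1: 0
image of x: 0
image of x^2: 2
image of x^3: 6x - 3
image of x^4: 12x^2 - 12x + 4
image of x^5: 20x^3 - 30x^2 + 20x - 5
each image's coordinates form column j of the matrix


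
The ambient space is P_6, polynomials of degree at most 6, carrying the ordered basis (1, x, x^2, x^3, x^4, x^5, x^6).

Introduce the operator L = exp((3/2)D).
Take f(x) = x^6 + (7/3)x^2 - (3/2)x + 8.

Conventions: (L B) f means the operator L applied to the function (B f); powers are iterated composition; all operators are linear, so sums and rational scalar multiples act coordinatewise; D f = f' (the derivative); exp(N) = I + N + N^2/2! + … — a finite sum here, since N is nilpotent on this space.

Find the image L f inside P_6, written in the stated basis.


order-1 term: 9x^5 + 7x - 9/4
order-2 term: (135/4)x^4 + 21/4
order-3 term: (135/2)x^3
order-4 term: (1215/16)x^2
order-5 term: (729/16)x
order-6 term: 729/64
the series for exp((3/2)D) f terminates at order 6
exp((3/2)D) f = x^6 + 9x^5 + (135/4)x^4 + (135/2)x^3 + (3757/48)x^2 + (817/16)x + 1433/64

g(x) = x^6 + 9x^5 + (135/4)x^4 + (135/2)x^3 + (3757/48)x^2 + (817/16)x + 1433/64


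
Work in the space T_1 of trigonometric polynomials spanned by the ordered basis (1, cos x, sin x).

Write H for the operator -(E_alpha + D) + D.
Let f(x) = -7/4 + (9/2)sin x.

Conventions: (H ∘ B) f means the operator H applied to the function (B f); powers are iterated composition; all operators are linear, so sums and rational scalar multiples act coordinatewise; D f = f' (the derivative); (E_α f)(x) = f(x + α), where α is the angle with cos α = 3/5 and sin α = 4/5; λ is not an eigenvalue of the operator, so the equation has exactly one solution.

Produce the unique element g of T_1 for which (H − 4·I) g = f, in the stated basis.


write g with unknown coordinates in the stated basis and equate coefficients in (H − 4·I) g = f
solving from the highest basis element down gives g = 7/20 + (18/109)cos x - (207/218)sin x
check: H g = -7/20 + (72/109)cos x + (153/218)sin x
so H g − 4·g = -7/4 + (9/2)sin x = f ✓

the result is g(x) = 7/20 + (18/109)cos x - (207/218)sin x


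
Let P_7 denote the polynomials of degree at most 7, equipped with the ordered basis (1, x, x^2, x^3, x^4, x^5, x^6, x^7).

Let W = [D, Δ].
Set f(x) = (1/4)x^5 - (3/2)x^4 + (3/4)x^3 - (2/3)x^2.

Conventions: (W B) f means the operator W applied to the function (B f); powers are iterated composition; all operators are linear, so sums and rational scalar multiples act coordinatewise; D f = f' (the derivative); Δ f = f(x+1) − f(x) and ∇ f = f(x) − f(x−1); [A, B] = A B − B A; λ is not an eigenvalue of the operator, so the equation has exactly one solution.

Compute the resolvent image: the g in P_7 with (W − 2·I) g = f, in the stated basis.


write g with unknown coordinates in the stated basis and equate coefficients in (W − 2·I) g = f
solving from the highest basis element down gives g = -(1/8)x^5 + (3/4)x^4 - (3/8)x^3 + (1/3)x^2
check: W g = 0
so W g − 2·g = (1/4)x^5 - (3/2)x^4 + (3/4)x^3 - (2/3)x^2 = f ✓

the image equals g(x) = -(1/8)x^5 + (3/4)x^4 - (3/8)x^3 + (1/3)x^2


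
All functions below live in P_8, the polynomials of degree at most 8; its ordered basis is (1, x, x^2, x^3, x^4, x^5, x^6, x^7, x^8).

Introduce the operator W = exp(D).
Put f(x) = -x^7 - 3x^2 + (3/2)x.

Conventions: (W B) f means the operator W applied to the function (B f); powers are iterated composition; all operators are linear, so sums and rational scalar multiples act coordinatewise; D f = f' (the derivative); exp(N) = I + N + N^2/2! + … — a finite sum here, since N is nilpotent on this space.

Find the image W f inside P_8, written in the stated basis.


the result is g(x) = -x^7 - 7x^6 - 21x^5 - 35x^4 - 35x^3 - 24x^2 - (23/2)x - 5/2

order-1 term: -7x^6 - 6x + 3/2
order-2 term: -21x^5 - 3
order-3 term: -35x^4
order-4 term: -35x^3
order-5 term: -21x^2
order-6 term: -7x
order-7 term: -1
the series for exp(D) f terminates at order 7
exp(D) f = -x^7 - 7x^6 - 21x^5 - 35x^4 - 35x^3 - 24x^2 - (23/2)x - 5/2


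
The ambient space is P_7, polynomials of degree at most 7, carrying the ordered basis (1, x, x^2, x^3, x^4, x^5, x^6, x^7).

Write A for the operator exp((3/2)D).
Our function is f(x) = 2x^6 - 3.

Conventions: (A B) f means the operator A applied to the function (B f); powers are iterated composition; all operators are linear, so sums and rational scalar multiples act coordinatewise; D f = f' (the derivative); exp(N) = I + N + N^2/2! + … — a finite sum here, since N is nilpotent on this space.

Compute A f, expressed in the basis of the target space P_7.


the result is g(x) = 2x^6 + 18x^5 + (135/2)x^4 + 135x^3 + (1215/8)x^2 + (729/8)x + 633/32

order-1 term: 18x^5
order-2 term: (135/2)x^4
order-3 term: 135x^3
order-4 term: (1215/8)x^2
order-5 term: (729/8)x
order-6 term: 729/32
the series for exp((3/2)D) f terminates at order 6
exp((3/2)D) f = 2x^6 + 18x^5 + (135/2)x^4 + 135x^3 + (1215/8)x^2 + (729/8)x + 633/32


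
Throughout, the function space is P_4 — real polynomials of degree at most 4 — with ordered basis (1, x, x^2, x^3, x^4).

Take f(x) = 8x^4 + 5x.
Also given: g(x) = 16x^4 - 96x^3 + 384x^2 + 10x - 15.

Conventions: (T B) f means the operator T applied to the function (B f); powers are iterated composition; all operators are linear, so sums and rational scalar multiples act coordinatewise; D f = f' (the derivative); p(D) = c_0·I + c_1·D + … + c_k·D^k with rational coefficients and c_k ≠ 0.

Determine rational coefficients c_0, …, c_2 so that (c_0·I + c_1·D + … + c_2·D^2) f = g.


D^0 f = 8x^4 + 5x
D^1 f = 32x^3 + 5
D^2 f = 96x^2
matching coefficients of g against c_0 f + c_1 Df + … from the top degree down determines the c_i
solution: c_0 = 2, c_1 = -3, c_2 = 4

p(D) = 2·I − 3·D + 4·D^2, i.e. c_0 = 2, c_1 = -3, c_2 = 4


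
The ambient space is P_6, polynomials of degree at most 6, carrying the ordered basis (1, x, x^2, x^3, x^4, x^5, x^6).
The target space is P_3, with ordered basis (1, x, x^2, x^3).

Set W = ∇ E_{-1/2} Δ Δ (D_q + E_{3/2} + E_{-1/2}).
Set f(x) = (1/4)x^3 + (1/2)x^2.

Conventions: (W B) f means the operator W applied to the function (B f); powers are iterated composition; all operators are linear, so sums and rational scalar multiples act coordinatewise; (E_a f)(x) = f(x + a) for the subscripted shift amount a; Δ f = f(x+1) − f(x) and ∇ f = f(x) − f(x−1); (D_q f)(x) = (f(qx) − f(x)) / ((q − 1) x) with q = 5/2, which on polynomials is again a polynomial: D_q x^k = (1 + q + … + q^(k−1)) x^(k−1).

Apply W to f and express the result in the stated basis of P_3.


the image equals g(x) = 3

D_q f = (39/16)x^2 + (7/4)x
E_{3/2} f = (1/4)x^3 + (13/8)x^2 + (51/16)x + 63/32
E_{-1/2} f = (1/4)x^3 + (1/8)x^2 - (5/16)x + 3/32
(D_q + E_{3/2} + E_{-1/2}) f = (1/2)x^3 + (67/16)x^2 + (37/8)x + 33/16
Δ (D_q + E_{3/2} + E_{-1/2}) f = (3/2)x^2 + (79/8)x + 149/16
Δ Δ (D_q + E_{3/2} + E_{-1/2}) f = 3x + 91/8
E_{-1/2} Δ Δ (D_q + E_{3/2} + E_{-1/2}) f = 3x + 79/8
∇ E_{-1/2} Δ Δ (D_q + E_{3/2} + E_{-1/2}) f = 3
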